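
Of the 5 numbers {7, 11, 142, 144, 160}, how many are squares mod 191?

(7/191) = -1 → non-residue.
(11/191) = -1 → non-residue.
(142/191) = -1 → non-residue.
(144/191) = +1 → QR.
(160/191) = +1 → QR.
Total quadratic residues among the 5: 2.

2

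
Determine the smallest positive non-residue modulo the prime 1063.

(2/1063) = +1, so 2 is a residue.
(3/1063) = −1, so 3 is the smallest positive non-residue mod 1063.

3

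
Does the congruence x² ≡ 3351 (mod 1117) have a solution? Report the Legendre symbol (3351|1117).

First reduce: 3351 ≡ 0 (mod 1117).
Top reduces to 0: gcd > 1, so the symbol is 0.

0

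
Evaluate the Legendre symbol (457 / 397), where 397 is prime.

Euler's criterion: (457/397) ≡ 60^198 (mod 397).
60^2 ≡ 27 (mod 397)
60^4 ≡ 332 (mod 397)
60^8 ≡ 255 (mod 397)
60^16 ≡ 314 (mod 397)
60^32 ≡ 140 (mod 397)
60^64 ≡ 147 (mod 397)
60^128 ≡ 171 (mod 397)
60^198 = 60^(128+64+4+2) ≡ 396 (mod 397).
Result is 396 ≡ −1, so (457/397) = −1.

-1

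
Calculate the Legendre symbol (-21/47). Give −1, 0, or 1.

-1

First reduce: -21 ≡ 26 (mod 47).
Pull out 2: since 47 ≡ 7 (mod 8), (2/47) = +1.
Reciprocity: 13 ≡ 1 and 47 ≡ 3 (mod 4), so (13/47) = +(47/13).
Reduce top mod 13: now compute (8/13).
Pull out 2^3: since 13 ≡ 5 (mod 8), (2/13) = -1, so (2/13)^3 = -1.
Reached (1/13) = 1. Collecting the sign flips along the way, the symbol is -1.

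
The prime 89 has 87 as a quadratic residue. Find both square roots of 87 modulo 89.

89 ≡ 1 (mod 4), so we find a root by search.
Trying successive values, 40² = 1600 ≡ 87 (mod 89). The other root is 89 − 40 = 49.

40, 49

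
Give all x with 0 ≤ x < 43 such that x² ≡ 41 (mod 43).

Since 43 ≡ 3 (mod 4), a square root of 41 is 41^((43+1)/4) = 41^11 mod 43.
Repeated squaring: 41^2≡4, 41^4≡16, 41^8≡41 (mod 43).
41^11 = 41^(8+2+1) ≡ 16 (mod 43).
Check: 16² = 256 ≡ 41 (mod 43). The two roots are 16 and 27.

16, 27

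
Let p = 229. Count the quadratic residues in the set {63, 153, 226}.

(63/229) = -1 → non-residue.
(153/229) = +1 → QR.
(226/229) = +1 → QR.
Total quadratic residues among the 3: 2.

2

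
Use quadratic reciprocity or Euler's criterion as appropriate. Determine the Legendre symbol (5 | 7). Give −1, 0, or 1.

Euler's criterion: (5/7) ≡ 5^3 (mod 7).
5^2 ≡ 4 (mod 7)
5^3 = 5^(2+1) ≡ 6 (mod 7).
Result is 6 ≡ −1, so (5/7) = −1.

-1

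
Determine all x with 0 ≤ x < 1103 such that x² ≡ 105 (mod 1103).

Since 1103 ≡ 3 (mod 4), a square root of 105 is 105^((1103+1)/4) = 105^276 mod 1103.
Repeated squaring: 105^2≡1098, 105^4≡25, 105^8≡625, 105^16≡163, 105^32≡97, 105^64≡585, 105^128≡295, 105^256≡991 (mod 1103).
105^276 = 105^(256+16+4) ≡ 242 (mod 1103).
Check: 242² = 58564 ≡ 105 (mod 1103). The two roots are 242 and 861.

242, 861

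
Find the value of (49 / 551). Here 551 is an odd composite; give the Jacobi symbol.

Reciprocity: 49 ≡ 1 and 551 ≡ 3 (mod 4), so (49/551) = +(551/49).
Reduce top mod 49: now compute (12/49).
Pull out 2^2: since 49 ≡ 1 (mod 8), (2/49) = +1, so (2/49)^2 = +1.
Reciprocity: 3 ≡ 3 and 49 ≡ 1 (mod 4), so (3/49) = +(49/3).
Reduce top mod 3: now compute (1/3).
Reached (1/3) = 1. Collecting the sign flips along the way, the symbol is +1.

1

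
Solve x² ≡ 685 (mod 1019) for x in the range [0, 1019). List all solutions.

69, 950

Since 1019 ≡ 3 (mod 4), a square root of 685 is 685^((1019+1)/4) = 685^255 mod 1019.
Repeated squaring: 685^2≡485, 685^4≡855, 685^8≡402, 685^16≡602, 685^32≡659, 685^64≡187, 685^128≡323 (mod 1019).
685^255 = 685^(128+64+32+16+8+4+2+1) ≡ 69 (mod 1019).
Check: 69² = 4761 ≡ 685 (mod 1019). The two roots are 69 and 950.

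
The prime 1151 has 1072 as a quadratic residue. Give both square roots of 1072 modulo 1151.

Since 1151 ≡ 3 (mod 4), a square root of 1072 is 1072^((1151+1)/4) = 1072^288 mod 1151.
Repeated squaring: 1072^2≡486, 1072^4≡241, 1072^8≡531, 1072^16≡1117, 1072^32≡5, 1072^64≡25, 1072^128≡625, 1072^256≡436 (mod 1151).
1072^288 = 1072^(256+32) ≡ 1029 (mod 1151).
Check: 1029² = 1058841 ≡ 1072 (mod 1151). The two roots are 122 and 1029.

122, 1029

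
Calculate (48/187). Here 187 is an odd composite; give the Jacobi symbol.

-1

Pull out 2^4: since 187 ≡ 3 (mod 8), (2/187) = -1, so (2/187)^4 = +1.
Reciprocity: 3 ≡ 3 and 187 ≡ 3 (mod 4), so (3/187) = −(187/3).
Reduce top mod 3: now compute (1/3).
Reached (1/3) = 1. Collecting the sign flips along the way, the symbol is -1.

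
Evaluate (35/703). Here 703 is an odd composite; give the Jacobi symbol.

-1

Reciprocity: 35 ≡ 3 and 703 ≡ 3 (mod 4), so (35/703) = −(703/35).
Reduce top mod 35: now compute (3/35).
Reciprocity: 3 ≡ 3 and 35 ≡ 3 (mod 4), so (3/35) = −(35/3).
Reduce top mod 3: now compute (2/3).
Pull out 2: since 3 ≡ 3 (mod 8), (2/3) = -1.
Reached (1/3) = 1. Collecting the sign flips along the way, the symbol is -1.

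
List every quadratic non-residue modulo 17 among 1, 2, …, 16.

Square k = 1,…,8 (k and 17−k give the same square):
1²=1, 2²=4, 3²=9, 4²=16, 5²≡8, 6²≡2, 7²≡15, 8²≡13 (mod 17).
The residues are {1, 2, 4, 8, 9, 13, 15, 16}; the non-residues are the remaining 8 nonzero classes.

3, 5, 6, 7, 10, 11, 12, 14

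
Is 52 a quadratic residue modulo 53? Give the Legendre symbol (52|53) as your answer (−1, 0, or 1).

Pull out 2^2: since 53 ≡ 5 (mod 8), (2/53) = -1, so (2/53)^2 = +1.
Reciprocity: 13 ≡ 1 and 53 ≡ 1 (mod 4), so (13/53) = +(53/13).
Reduce top mod 13: now compute (1/13).
Reached (1/13) = 1. Collecting the sign flips along the way, the symbol is +1.

1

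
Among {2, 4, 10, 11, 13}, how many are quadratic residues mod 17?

3

(2/17) = +1 → QR.
(4/17) = +1 → QR.
(10/17) = -1 → non-residue.
(11/17) = -1 → non-residue.
(13/17) = +1 → QR.
Total quadratic residues among the 5: 3.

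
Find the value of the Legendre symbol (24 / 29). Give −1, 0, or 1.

1

Pull out 2^3: since 29 ≡ 5 (mod 8), (2/29) = -1, so (2/29)^3 = -1.
Reciprocity: 3 ≡ 3 and 29 ≡ 1 (mod 4), so (3/29) = +(29/3).
Reduce top mod 3: now compute (2/3).
Pull out 2: since 3 ≡ 3 (mod 8), (2/3) = -1.
Reached (1/3) = 1. Collecting the sign flips along the way, the symbol is +1.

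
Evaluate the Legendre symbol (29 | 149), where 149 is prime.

Reciprocity: 29 ≡ 1 and 149 ≡ 1 (mod 4), so (29/149) = +(149/29).
Reduce top mod 29: now compute (4/29).
Pull out 2^2: since 29 ≡ 5 (mod 8), (2/29) = -1, so (2/29)^2 = +1.
Reached (1/29) = 1. Collecting the sign flips along the way, the symbol is +1.

1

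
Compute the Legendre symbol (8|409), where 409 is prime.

Euler's criterion: (8/409) ≡ 8^204 (mod 409).
8^2 ≡ 64 (mod 409)
8^4 ≡ 6 (mod 409)
8^8 ≡ 36 (mod 409)
8^16 ≡ 69 (mod 409)
8^32 ≡ 262 (mod 409)
8^64 ≡ 341 (mod 409)
8^128 ≡ 125 (mod 409)
8^204 = 8^(128+64+8+4) ≡ 1 (mod 409).
Result is 1, so (8/409) = 1.

1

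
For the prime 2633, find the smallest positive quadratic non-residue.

(2/2633) = +1, so 2 is a residue.
(3/2633) = −1, so 3 is the smallest positive non-residue mod 2633.

3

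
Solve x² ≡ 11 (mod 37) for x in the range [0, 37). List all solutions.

14, 23

37 ≡ 1 (mod 4), so we find a root by search.
Trying successive values, 14² = 196 ≡ 11 (mod 37). The other root is 37 − 14 = 23.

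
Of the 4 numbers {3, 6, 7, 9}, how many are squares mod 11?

2

(3/11) = +1 → QR.
(6/11) = -1 → non-residue.
(7/11) = -1 → non-residue.
(9/11) = +1 → QR.
Total quadratic residues among the 4: 2.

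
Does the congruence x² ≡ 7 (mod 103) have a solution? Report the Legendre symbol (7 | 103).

1

Euler's criterion: (7/103) ≡ 7^51 (mod 103).
7^2 ≡ 49 (mod 103)
7^4 ≡ 32 (mod 103)
7^8 ≡ 97 (mod 103)
7^16 ≡ 36 (mod 103)
7^32 ≡ 60 (mod 103)
7^51 = 7^(32+16+2+1) ≡ 1 (mod 103).
Result is 1, so (7/103) = 1.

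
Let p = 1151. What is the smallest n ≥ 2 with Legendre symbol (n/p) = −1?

(2/1151) = +1, so 2 is a residue.
(3/1151) = +1, so 3 is a residue.
(4/1151) = +1, so 4 is a residue.
(5/1151) = +1, so 5 is a residue.
(6/1151) = +1, so 6 is a residue.
(7/1151) = +1, so 7 is a residue.
(8/1151) = +1, so 8 is a residue.
(9/1151) = +1, so 9 is a residue.
(10/1151) = +1, so 10 is a residue.
(11/1151) = +1, so 11 is a residue.
(12/1151) = +1, so 12 is a residue.
(13/1151) = −1, so 13 is the smallest positive non-residue mod 1151.

13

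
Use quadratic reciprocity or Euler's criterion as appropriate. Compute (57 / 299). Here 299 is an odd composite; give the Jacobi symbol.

Reciprocity: 57 ≡ 1 and 299 ≡ 3 (mod 4), so (57/299) = +(299/57).
Reduce top mod 57: now compute (14/57).
Pull out 2: since 57 ≡ 1 (mod 8), (2/57) = +1.
Reciprocity: 7 ≡ 3 and 57 ≡ 1 (mod 4), so (7/57) = +(57/7).
Reduce top mod 7: now compute (1/7).
Reached (1/7) = 1. Collecting the sign flips along the way, the symbol is +1.

1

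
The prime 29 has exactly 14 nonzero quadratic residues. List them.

Square k = 1,…,14 (k and 29−k give the same square):
1²=1, 2²=4, 3²=9, 4²=16, 5²=25, 6²≡7, 7²≡20, 8²≡6, 9²≡23, 10²≡13, 11²≡5, 12²≡28, 13²≡24, 14²≡22 (mod 29).
So the quadratic residues mod 29 are {1, 4, 5, 6, 7, 9, 13, 16, 20, 22, 23, 24, 25, 28}.

1,4,5,6,7,9,13,16,20,22,23,24,25,28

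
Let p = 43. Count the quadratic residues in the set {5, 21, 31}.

(5/43) = -1 → non-residue.
(21/43) = +1 → QR.
(31/43) = +1 → QR.
Total quadratic residues among the 3: 2.

2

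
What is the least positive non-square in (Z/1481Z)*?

(2/1481) = +1, so 2 is a residue.
(3/1481) = −1, so 3 is the smallest positive non-residue mod 1481.

3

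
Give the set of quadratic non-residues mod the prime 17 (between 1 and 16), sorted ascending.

Square k = 1,…,8 (k and 17−k give the same square):
1²=1, 2²=4, 3²=9, 4²=16, 5²≡8, 6²≡2, 7²≡15, 8²≡13 (mod 17).
The residues are {1, 2, 4, 8, 9, 13, 15, 16}; the non-residues are the remaining 8 nonzero classes.

3 5 6 7 10 11 12 14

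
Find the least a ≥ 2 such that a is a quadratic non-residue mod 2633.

(2/2633) = +1, so 2 is a residue.
(3/2633) = −1, so 3 is the smallest positive non-residue mod 2633.

3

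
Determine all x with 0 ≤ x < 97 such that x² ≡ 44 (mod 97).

23, 74

97 ≡ 1 (mod 4), so we find a root by search.
Trying successive values, 23² = 529 ≡ 44 (mod 97). The other root is 97 − 23 = 74.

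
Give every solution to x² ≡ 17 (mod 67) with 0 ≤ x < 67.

33, 34

Since 67 ≡ 3 (mod 4), a square root of 17 is 17^((67+1)/4) = 17^17 mod 67.
Repeated squaring: 17^2≡21, 17^4≡39, 17^8≡47, 17^16≡65 (mod 67).
17^17 = 17^(16+1) ≡ 33 (mod 67).
Check: 33² = 1089 ≡ 17 (mod 67). The two roots are 33 and 34.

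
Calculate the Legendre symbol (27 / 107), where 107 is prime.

Reciprocity: 27 ≡ 3 and 107 ≡ 3 (mod 4), so (27/107) = −(107/27).
Reduce top mod 27: now compute (26/27).
Pull out 2: since 27 ≡ 3 (mod 8), (2/27) = -1.
Reciprocity: 13 ≡ 1 and 27 ≡ 3 (mod 4), so (13/27) = +(27/13).
Reduce top mod 13: now compute (1/13).
Reached (1/13) = 1. Collecting the sign flips along the way, the symbol is +1.

1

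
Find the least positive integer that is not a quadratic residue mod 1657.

5

(2/1657) = +1, so 2 is a residue.
(3/1657) = +1, so 3 is a residue.
(4/1657) = +1, so 4 is a residue.
(5/1657) = −1, so 5 is the smallest positive non-residue mod 1657.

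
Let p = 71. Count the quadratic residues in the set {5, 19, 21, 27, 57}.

4

(5/71) = +1 → QR.
(19/71) = +1 → QR.
(21/71) = -1 → non-residue.
(27/71) = +1 → QR.
(57/71) = +1 → QR.
Total quadratic residues among the 5: 4.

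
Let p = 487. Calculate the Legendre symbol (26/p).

Euler's criterion: (26/487) ≡ 26^243 (mod 487).
26^2 ≡ 189 (mod 487)
26^4 ≡ 170 (mod 487)
26^8 ≡ 167 (mod 487)
26^16 ≡ 130 (mod 487)
26^32 ≡ 342 (mod 487)
26^64 ≡ 84 (mod 487)
26^128 ≡ 238 (mod 487)
26^243 = 26^(128+64+32+16+2+1) ≡ 486 (mod 487).
Result is 486 ≡ −1, so (26/487) = −1.

-1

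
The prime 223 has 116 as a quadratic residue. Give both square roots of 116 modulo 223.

Since 223 ≡ 3 (mod 4), a square root of 116 is 116^((223+1)/4) = 116^56 mod 223.
Repeated squaring: 116^2≡76, 116^4≡201, 116^8≡38, 116^16≡106, 116^32≡86 (mod 223).
116^56 = 116^(32+16+8) ≡ 89 (mod 223).
Check: 89² = 7921 ≡ 116 (mod 223). The two roots are 89 and 134.

89, 134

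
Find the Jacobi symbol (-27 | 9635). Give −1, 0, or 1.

-1

First reduce: -27 ≡ 9608 (mod 9635).
Pull out 2^3: since 9635 ≡ 3 (mod 8), (2/9635) = -1, so (2/9635)^3 = -1.
Reciprocity: 1201 ≡ 1 and 9635 ≡ 3 (mod 4), so (1201/9635) = +(9635/1201).
Reduce top mod 1201: now compute (27/1201).
Reciprocity: 27 ≡ 3 and 1201 ≡ 1 (mod 4), so (27/1201) = +(1201/27).
Reduce top mod 27: now compute (13/27).
Reciprocity: 13 ≡ 1 and 27 ≡ 3 (mod 4), so (13/27) = +(27/13).
Reduce top mod 13: now compute (1/13).
Reached (1/13) = 1. Collecting the sign flips along the way, the symbol is -1.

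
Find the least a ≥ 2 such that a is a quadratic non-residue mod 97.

5

(2/97) = +1, so 2 is a residue.
(3/97) = +1, so 3 is a residue.
(4/97) = +1, so 4 is a residue.
(5/97) = −1, so 5 is the smallest positive non-residue mod 97.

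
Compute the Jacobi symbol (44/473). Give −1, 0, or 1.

0

Pull out 2^2: since 473 ≡ 1 (mod 8), (2/473) = +1, so (2/473)^2 = +1.
Reciprocity: 11 ≡ 3 and 473 ≡ 1 (mod 4), so (11/473) = +(473/11).
Reduce top mod 11: now compute (0/11).
Top reduces to 0: gcd > 1, so the symbol is 0.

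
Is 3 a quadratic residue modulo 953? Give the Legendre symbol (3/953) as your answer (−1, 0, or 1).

Reciprocity: 3 ≡ 3 and 953 ≡ 1 (mod 4), so (3/953) = +(953/3).
Reduce top mod 3: now compute (2/3).
Pull out 2: since 3 ≡ 3 (mod 8), (2/3) = -1.
Reached (1/3) = 1. Collecting the sign flips along the way, the symbol is -1.

-1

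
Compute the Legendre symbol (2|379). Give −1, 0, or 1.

-1

Pull out 2: since 379 ≡ 3 (mod 8), (2/379) = -1.
Reached (1/379) = 1. Collecting the sign flips along the way, the symbol is -1.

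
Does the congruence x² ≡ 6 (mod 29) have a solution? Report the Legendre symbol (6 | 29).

Pull out 2: since 29 ≡ 5 (mod 8), (2/29) = -1.
Reciprocity: 3 ≡ 3 and 29 ≡ 1 (mod 4), so (3/29) = +(29/3).
Reduce top mod 3: now compute (2/3).
Pull out 2: since 3 ≡ 3 (mod 8), (2/3) = -1.
Reached (1/3) = 1. Collecting the sign flips along the way, the symbol is +1.

1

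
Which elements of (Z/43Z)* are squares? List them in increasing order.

1,4,6,9,10,11,13,14,15,16,17,21,23,24,25,31,35,36,38,40,41

Square k = 1,…,21 (k and 43−k give the same square):
1²=1, 2²=4, 3²=9, 4²=16, 5²=25, 6²=36, 7²≡6, 8²≡21, 9²≡38, 10²≡14, 11²≡35, 12²≡15, 13²≡40, 14²≡24, 15²≡10, 16²≡41, 17²≡31, 18²≡23, 19²≡17, 20²≡13, 21²≡11 (mod 43).
So the quadratic residues mod 43 are {1, 4, 6, 9, 10, 11, 13, 14, 15, 16, 17, 21, 23, 24, 25, 31, 35, 36, 38, 40, 41}.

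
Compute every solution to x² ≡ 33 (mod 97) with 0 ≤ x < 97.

97 ≡ 1 (mod 4), so we find a root by search.
Trying successive values, 18² = 324 ≡ 33 (mod 97). The other root is 97 − 18 = 79.

18, 79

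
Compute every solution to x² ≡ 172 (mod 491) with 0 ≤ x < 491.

139, 352

Since 491 ≡ 3 (mod 4), a square root of 172 is 172^((491+1)/4) = 172^123 mod 491.
Repeated squaring: 172^2≡124, 172^4≡155, 172^8≡457, 172^16≡174, 172^32≡325, 172^64≡60 (mod 491).
172^123 = 172^(64+32+16+8+2+1) ≡ 139 (mod 491).
Check: 139² = 19321 ≡ 172 (mod 491). The two roots are 139 and 352.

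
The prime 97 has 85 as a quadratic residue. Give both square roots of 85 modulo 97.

97 ≡ 1 (mod 4), so we find a root by search.
Trying successive values, 45² = 2025 ≡ 85 (mod 97). The other root is 97 − 45 = 52.

45, 52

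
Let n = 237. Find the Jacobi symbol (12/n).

Pull out 2^2: since 237 ≡ 5 (mod 8), (2/237) = -1, so (2/237)^2 = +1.
Reciprocity: 3 ≡ 3 and 237 ≡ 1 (mod 4), so (3/237) = +(237/3).
Reduce top mod 3: now compute (0/3).
Top reduces to 0: gcd > 1, so the symbol is 0.

0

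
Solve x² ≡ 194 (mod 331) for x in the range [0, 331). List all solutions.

Since 331 ≡ 3 (mod 4), a square root of 194 is 194^((331+1)/4) = 194^83 mod 331.
Repeated squaring: 194^2≡233, 194^4≡5, 194^8≡25, 194^16≡294, 194^32≡45, 194^64≡39 (mod 331).
194^83 = 194^(64+16+2+1) ≡ 43 (mod 331).
Check: 43² = 1849 ≡ 194 (mod 331). The two roots are 43 and 288.

43, 288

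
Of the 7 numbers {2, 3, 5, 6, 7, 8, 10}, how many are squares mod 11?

(2/11) = -1 → non-residue.
(3/11) = +1 → QR.
(5/11) = +1 → QR.
(6/11) = -1 → non-residue.
(7/11) = -1 → non-residue.
(8/11) = -1 → non-residue.
(10/11) = -1 → non-residue.
Total quadratic residues among the 7: 2.

2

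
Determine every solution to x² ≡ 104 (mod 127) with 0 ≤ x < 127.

Since 127 ≡ 3 (mod 4), a square root of 104 is 104^((127+1)/4) = 104^32 mod 127.
Repeated squaring: 104^2≡21, 104^4≡60, 104^8≡44, 104^16≡31, 104^32≡72 (mod 127).
104^32 = 104^(32) ≡ 72 (mod 127).
Check: 72² = 5184 ≡ 104 (mod 127). The two roots are 55 and 72.

55, 72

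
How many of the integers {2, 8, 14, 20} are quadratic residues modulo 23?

(2/23) = +1 → QR.
(8/23) = +1 → QR.
(14/23) = -1 → non-residue.
(20/23) = -1 → non-residue.
Total quadratic residues among the 4: 2.

2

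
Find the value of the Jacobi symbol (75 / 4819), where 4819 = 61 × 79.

Reciprocity: 75 ≡ 3 and 4819 ≡ 3 (mod 4), so (75/4819) = −(4819/75).
Reduce top mod 75: now compute (19/75).
Reciprocity: 19 ≡ 3 and 75 ≡ 3 (mod 4), so (19/75) = −(75/19).
Reduce top mod 19: now compute (18/19).
Pull out 2: since 19 ≡ 3 (mod 8), (2/19) = -1.
Reciprocity: 9 ≡ 1 and 19 ≡ 3 (mod 4), so (9/19) = +(19/9).
Reduce top mod 9: now compute (1/9).
Reached (1/9) = 1. Collecting the sign flips along the way, the symbol is -1.

-1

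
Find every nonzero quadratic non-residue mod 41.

Square k = 1,…,20 (k and 41−k give the same square):
1²=1, 2²=4, 3²=9, 4²=16, 5²=25, 6²=36, 7²≡8, 8²≡23, 9²≡40, 10²≡18, 11²≡39, 12²≡21, 13²≡5, 14²≡32, 15²≡20, 16²≡10, 17²≡2, 18²≡37, 19²≡33, 20²≡31 (mod 41).
The residues are {1, 2, 4, 5, 8, 9, 10, 16, 18, 20, 21, 23, 25, 31, 32, 33, 36, 37, 39, 40}; the non-residues are the remaining 20 nonzero classes.

3 6 7 11 12 13 14 15 17 19 22 24 26 27 28 29 30 34 35 38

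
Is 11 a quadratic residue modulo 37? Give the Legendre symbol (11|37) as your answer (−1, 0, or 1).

Reciprocity: 11 ≡ 3 and 37 ≡ 1 (mod 4), so (11/37) = +(37/11).
Reduce top mod 11: now compute (4/11).
Pull out 2^2: since 11 ≡ 3 (mod 8), (2/11) = -1, so (2/11)^2 = +1.
Reached (1/11) = 1. Collecting the sign flips along the way, the symbol is +1.

1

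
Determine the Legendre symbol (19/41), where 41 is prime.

-1

Euler's criterion: (19/41) ≡ 19^20 (mod 41).
19^2 ≡ 33 (mod 41)
19^4 ≡ 23 (mod 41)
19^8 ≡ 37 (mod 41)
19^16 ≡ 16 (mod 41)
19^20 = 19^(16+4) ≡ 40 (mod 41).
Result is 40 ≡ −1, so (19/41) = −1.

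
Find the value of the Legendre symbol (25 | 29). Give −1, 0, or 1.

Reciprocity: 25 ≡ 1 and 29 ≡ 1 (mod 4), so (25/29) = +(29/25).
Reduce top mod 25: now compute (4/25).
Pull out 2^2: since 25 ≡ 1 (mod 8), (2/25) = +1, so (2/25)^2 = +1.
Reached (1/25) = 1. Collecting the sign flips along the way, the symbol is +1.

1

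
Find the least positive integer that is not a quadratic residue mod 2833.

(2/2833) = +1, so 2 is a residue.
(3/2833) = +1, so 3 is a residue.
(4/2833) = +1, so 4 is a residue.
(5/2833) = −1, so 5 is the smallest positive non-residue mod 2833.

5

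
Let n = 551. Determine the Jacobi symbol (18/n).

1

Pull out 2: since 551 ≡ 7 (mod 8), (2/551) = +1.
Reciprocity: 9 ≡ 1 and 551 ≡ 3 (mod 4), so (9/551) = +(551/9).
Reduce top mod 9: now compute (2/9).
Pull out 2: since 9 ≡ 1 (mod 8), (2/9) = +1.
Reached (1/9) = 1. Collecting the sign flips along the way, the symbol is +1.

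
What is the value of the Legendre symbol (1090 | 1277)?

Pull out 2: since 1277 ≡ 5 (mod 8), (2/1277) = -1.
Reciprocity: 545 ≡ 1 and 1277 ≡ 1 (mod 4), so (545/1277) = +(1277/545).
Reduce top mod 545: now compute (187/545).
Reciprocity: 187 ≡ 3 and 545 ≡ 1 (mod 4), so (187/545) = +(545/187).
Reduce top mod 187: now compute (171/187).
Reciprocity: 171 ≡ 3 and 187 ≡ 3 (mod 4), so (171/187) = −(187/171).
Reduce top mod 171: now compute (16/171).
Pull out 2^4: since 171 ≡ 3 (mod 8), (2/171) = -1, so (2/171)^4 = +1.
Reached (1/171) = 1. Collecting the sign flips along the way, the symbol is +1.

1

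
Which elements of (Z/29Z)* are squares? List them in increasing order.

1,4,5,6,7,9,13,16,20,22,23,24,25,28

Square k = 1,…,14 (k and 29−k give the same square):
1²=1, 2²=4, 3²=9, 4²=16, 5²=25, 6²≡7, 7²≡20, 8²≡6, 9²≡23, 10²≡13, 11²≡5, 12²≡28, 13²≡24, 14²≡22 (mod 29).
So the quadratic residues mod 29 are {1, 4, 5, 6, 7, 9, 13, 16, 20, 22, 23, 24, 25, 28}.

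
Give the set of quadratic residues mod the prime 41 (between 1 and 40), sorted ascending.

1,2,4,5,8,9,10,16,18,20,21,23,25,31,32,33,36,37,39,40

Square k = 1,…,20 (k and 41−k give the same square):
1²=1, 2²=4, 3²=9, 4²=16, 5²=25, 6²=36, 7²≡8, 8²≡23, 9²≡40, 10²≡18, 11²≡39, 12²≡21, 13²≡5, 14²≡32, 15²≡20, 16²≡10, 17²≡2, 18²≡37, 19²≡33, 20²≡31 (mod 41).
So the quadratic residues mod 41 are {1, 2, 4, 5, 8, 9, 10, 16, 18, 20, 21, 23, 25, 31, 32, 33, 36, 37, 39, 40}.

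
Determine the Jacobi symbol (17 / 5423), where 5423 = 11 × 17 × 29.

Reciprocity: 17 ≡ 1 and 5423 ≡ 3 (mod 4), so (17/5423) = +(5423/17).
Reduce top mod 17: now compute (0/17).
Top reduces to 0: gcd > 1, so the symbol is 0.

0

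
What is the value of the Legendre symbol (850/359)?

1

First reduce: 850 ≡ 132 (mod 359).
Pull out 2^2: since 359 ≡ 7 (mod 8), (2/359) = +1, so (2/359)^2 = +1.
Reciprocity: 33 ≡ 1 and 359 ≡ 3 (mod 4), so (33/359) = +(359/33).
Reduce top mod 33: now compute (29/33).
Reciprocity: 29 ≡ 1 and 33 ≡ 1 (mod 4), so (29/33) = +(33/29).
Reduce top mod 29: now compute (4/29).
Pull out 2^2: since 29 ≡ 5 (mod 8), (2/29) = -1, so (2/29)^2 = +1.
Reached (1/29) = 1. Collecting the sign flips along the way, the symbol is +1.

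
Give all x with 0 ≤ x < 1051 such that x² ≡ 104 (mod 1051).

234, 817

Since 1051 ≡ 3 (mod 4), a square root of 104 is 104^((1051+1)/4) = 104^263 mod 1051.
Repeated squaring: 104^2≡306, 104^4≡97, 104^8≡1001, 104^16≡398, 104^32≡754, 104^64≡976, 104^128≡370, 104^256≡270 (mod 1051).
104^263 = 104^(256+4+2+1) ≡ 234 (mod 1051).
Check: 234² = 54756 ≡ 104 (mod 1051). The two roots are 234 and 817.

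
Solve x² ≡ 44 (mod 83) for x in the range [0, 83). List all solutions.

25, 58

Since 83 ≡ 3 (mod 4), a square root of 44 is 44^((83+1)/4) = 44^21 mod 83.
Repeated squaring: 44^2≡27, 44^4≡65, 44^8≡75, 44^16≡64 (mod 83).
44^21 = 44^(16+4+1) ≡ 25 (mod 83).
Check: 25² = 625 ≡ 44 (mod 83). The two roots are 25 and 58.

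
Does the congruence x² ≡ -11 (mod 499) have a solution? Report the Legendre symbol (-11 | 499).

First reduce: -11 ≡ 488 (mod 499).
Pull out 2^3: since 499 ≡ 3 (mod 8), (2/499) = -1, so (2/499)^3 = -1.
Reciprocity: 61 ≡ 1 and 499 ≡ 3 (mod 4), so (61/499) = +(499/61).
Reduce top mod 61: now compute (11/61).
Reciprocity: 11 ≡ 3 and 61 ≡ 1 (mod 4), so (11/61) = +(61/11).
Reduce top mod 11: now compute (6/11).
Pull out 2: since 11 ≡ 3 (mod 8), (2/11) = -1.
Reciprocity: 3 ≡ 3 and 11 ≡ 3 (mod 4), so (3/11) = −(11/3).
Reduce top mod 3: now compute (2/3).
Pull out 2: since 3 ≡ 3 (mod 8), (2/3) = -1.
Reached (1/3) = 1. Collecting the sign flips along the way, the symbol is +1.

1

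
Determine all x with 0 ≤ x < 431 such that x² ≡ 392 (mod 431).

Since 431 ≡ 3 (mod 4), a square root of 392 is 392^((431+1)/4) = 392^108 mod 431.
Repeated squaring: 392^2≡228, 392^4≡264, 392^8≡305, 392^16≡360, 392^32≡300, 392^64≡352 (mod 431).
392^108 = 392^(64+32+8+4) ≡ 46 (mod 431).
Check: 46² = 2116 ≡ 392 (mod 431). The two roots are 46 and 385.

46, 385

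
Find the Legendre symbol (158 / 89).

1

First reduce: 158 ≡ 69 (mod 89).
Reciprocity: 69 ≡ 1 and 89 ≡ 1 (mod 4), so (69/89) = +(89/69).
Reduce top mod 69: now compute (20/69).
Pull out 2^2: since 69 ≡ 5 (mod 8), (2/69) = -1, so (2/69)^2 = +1.
Reciprocity: 5 ≡ 1 and 69 ≡ 1 (mod 4), so (5/69) = +(69/5).
Reduce top mod 5: now compute (4/5).
Pull out 2^2: since 5 ≡ 5 (mod 8), (2/5) = -1, so (2/5)^2 = +1.
Reached (1/5) = 1. Collecting the sign flips along the way, the symbol is +1.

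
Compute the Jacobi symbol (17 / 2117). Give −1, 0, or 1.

1

Reciprocity: 17 ≡ 1 and 2117 ≡ 1 (mod 4), so (17/2117) = +(2117/17).
Reduce top mod 17: now compute (9/17).
Reciprocity: 9 ≡ 1 and 17 ≡ 1 (mod 4), so (9/17) = +(17/9).
Reduce top mod 9: now compute (8/9).
Pull out 2^3: since 9 ≡ 1 (mod 8), (2/9) = +1, so (2/9)^3 = +1.
Reached (1/9) = 1. Collecting the sign flips along the way, the symbol is +1.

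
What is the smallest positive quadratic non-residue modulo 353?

3

(2/353) = +1, so 2 is a residue.
(3/353) = −1, so 3 is the smallest positive non-residue mod 353.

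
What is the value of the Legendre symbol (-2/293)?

-1

First reduce: -2 ≡ 291 (mod 293).
Reciprocity: 291 ≡ 3 and 293 ≡ 1 (mod 4), so (291/293) = +(293/291).
Reduce top mod 291: now compute (2/291).
Pull out 2: since 291 ≡ 3 (mod 8), (2/291) = -1.
Reached (1/291) = 1. Collecting the sign flips along the way, the symbol is -1.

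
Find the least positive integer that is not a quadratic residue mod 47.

5

(2/47) = +1, so 2 is a residue.
(3/47) = +1, so 3 is a residue.
(4/47) = +1, so 4 is a residue.
(5/47) = −1, so 5 is the smallest positive non-residue mod 47.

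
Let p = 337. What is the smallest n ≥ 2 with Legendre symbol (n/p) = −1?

(2/337) = +1, so 2 is a residue.
(3/337) = +1, so 3 is a residue.
(4/337) = +1, so 4 is a residue.
(5/337) = −1, so 5 is the smallest positive non-residue mod 337.

5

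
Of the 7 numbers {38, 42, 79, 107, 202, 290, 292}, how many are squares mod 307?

(38/307) = -1 → non-residue.
(42/307) = +1 → QR.
(79/307) = +1 → QR.
(107/307) = +1 → QR.
(202/307) = -1 → non-residue.
(290/307) = -1 → non-residue.
(292/307) = -1 → non-residue.
Total quadratic residues among the 7: 3.

3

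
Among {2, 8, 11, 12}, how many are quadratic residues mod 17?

(2/17) = +1 → QR.
(8/17) = +1 → QR.
(11/17) = -1 → non-residue.
(12/17) = -1 → non-residue.
Total quadratic residues among the 4: 2.

2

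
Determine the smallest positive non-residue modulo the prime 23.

5

(2/23) = +1, so 2 is a residue.
(3/23) = +1, so 3 is a residue.
(4/23) = +1, so 4 is a residue.
(5/23) = −1, so 5 is the smallest positive non-residue mod 23.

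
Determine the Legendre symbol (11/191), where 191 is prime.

Reciprocity: 11 ≡ 3 and 191 ≡ 3 (mod 4), so (11/191) = −(191/11).
Reduce top mod 11: now compute (4/11).
Pull out 2^2: since 11 ≡ 3 (mod 8), (2/11) = -1, so (2/11)^2 = +1.
Reached (1/11) = 1. Collecting the sign flips along the way, the symbol is -1.

-1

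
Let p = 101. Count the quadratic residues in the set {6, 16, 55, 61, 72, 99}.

2

(6/101) = +1 → QR.
(16/101) = +1 → QR.
(55/101) = -1 → non-residue.
(61/101) = -1 → non-residue.
(72/101) = -1 → non-residue.
(99/101) = -1 → non-residue.
Total quadratic residues among the 6: 2.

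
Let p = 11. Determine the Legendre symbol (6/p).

-1

Pull out 2: since 11 ≡ 3 (mod 8), (2/11) = -1.
Reciprocity: 3 ≡ 3 and 11 ≡ 3 (mod 4), so (3/11) = −(11/3).
Reduce top mod 3: now compute (2/3).
Pull out 2: since 3 ≡ 3 (mod 8), (2/3) = -1.
Reached (1/3) = 1. Collecting the sign flips along the way, the symbol is -1.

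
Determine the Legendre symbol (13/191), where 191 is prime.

1

Euler's criterion: (13/191) ≡ 13^95 (mod 191).
13^2 ≡ 169 (mod 191)
13^4 ≡ 102 (mod 191)
13^8 ≡ 90 (mod 191)
13^16 ≡ 78 (mod 191)
13^32 ≡ 163 (mod 191)
13^64 ≡ 20 (mod 191)
13^95 = 13^(64+16+8+4+2+1) ≡ 1 (mod 191).
Result is 1, so (13/191) = 1.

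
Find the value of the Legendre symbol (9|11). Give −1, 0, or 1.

1

Reciprocity: 9 ≡ 1 and 11 ≡ 3 (mod 4), so (9/11) = +(11/9).
Reduce top mod 9: now compute (2/9).
Pull out 2: since 9 ≡ 1 (mod 8), (2/9) = +1.
Reached (1/9) = 1. Collecting the sign flips along the way, the symbol is +1.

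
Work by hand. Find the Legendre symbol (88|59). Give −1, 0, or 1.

1

Euler's criterion: (88/59) ≡ 29^29 (mod 59).
29^2 ≡ 15 (mod 59)
29^4 ≡ 48 (mod 59)
29^8 ≡ 3 (mod 59)
29^16 ≡ 9 (mod 59)
29^29 = 29^(16+8+4+1) ≡ 1 (mod 59).
Result is 1, so (88/59) = 1.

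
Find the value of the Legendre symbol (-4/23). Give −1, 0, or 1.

-1

Euler's criterion: (-4/23) ≡ 19^11 (mod 23).
19^2 ≡ 16 (mod 23)
19^4 ≡ 3 (mod 23)
19^8 ≡ 9 (mod 23)
19^11 = 19^(8+2+1) ≡ 22 (mod 23).
Result is 22 ≡ −1, so (-4/23) = −1.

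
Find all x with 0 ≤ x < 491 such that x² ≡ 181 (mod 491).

128, 363

Since 491 ≡ 3 (mod 4), a square root of 181 is 181^((491+1)/4) = 181^123 mod 491.
Repeated squaring: 181^2≡355, 181^4≡329, 181^8≡221, 181^16≡232, 181^32≡305, 181^64≡226 (mod 491).
181^123 = 181^(64+32+16+8+2+1) ≡ 363 (mod 491).
Check: 363² = 131769 ≡ 181 (mod 491). The two roots are 128 and 363.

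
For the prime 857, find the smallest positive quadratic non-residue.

(2/857) = +1, so 2 is a residue.
(3/857) = −1, so 3 is the smallest positive non-residue mod 857.

3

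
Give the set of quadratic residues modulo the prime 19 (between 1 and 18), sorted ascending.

Square k = 1,…,9 (k and 19−k give the same square):
1²=1, 2²=4, 3²=9, 4²=16, 5²≡6, 6²≡17, 7²≡11, 8²≡7, 9²≡5 (mod 19).
So the quadratic residues mod 19 are {1, 4, 5, 6, 7, 9, 11, 16, 17}.

1, 4, 5, 6, 7, 9, 11, 16, 17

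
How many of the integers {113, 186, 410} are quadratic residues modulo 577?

(113/577) = -1 → non-residue.
(186/577) = +1 → QR.
(410/577) = +1 → QR.
Total quadratic residues among the 3: 2.

2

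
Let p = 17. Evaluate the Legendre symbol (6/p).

Pull out 2: since 17 ≡ 1 (mod 8), (2/17) = +1.
Reciprocity: 3 ≡ 3 and 17 ≡ 1 (mod 4), so (3/17) = +(17/3).
Reduce top mod 3: now compute (2/3).
Pull out 2: since 3 ≡ 3 (mod 8), (2/3) = -1.
Reached (1/3) = 1. Collecting the sign flips along the way, the symbol is -1.

-1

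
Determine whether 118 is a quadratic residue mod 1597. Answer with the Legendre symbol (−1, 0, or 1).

Pull out 2: since 1597 ≡ 5 (mod 8), (2/1597) = -1.
Reciprocity: 59 ≡ 3 and 1597 ≡ 1 (mod 4), so (59/1597) = +(1597/59).
Reduce top mod 59: now compute (4/59).
Pull out 2^2: since 59 ≡ 3 (mod 8), (2/59) = -1, so (2/59)^2 = +1.
Reached (1/59) = 1. Collecting the sign flips along the way, the symbol is -1.

-1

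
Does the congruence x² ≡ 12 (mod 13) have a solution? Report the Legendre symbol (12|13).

Pull out 2^2: since 13 ≡ 5 (mod 8), (2/13) = -1, so (2/13)^2 = +1.
Reciprocity: 3 ≡ 3 and 13 ≡ 1 (mod 4), so (3/13) = +(13/3).
Reduce top mod 3: now compute (1/3).
Reached (1/3) = 1. Collecting the sign flips along the way, the symbol is +1.

1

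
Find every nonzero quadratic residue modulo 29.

1,4,5,6,7,9,13,16,20,22,23,24,25,28

Square k = 1,…,14 (k and 29−k give the same square):
1²=1, 2²=4, 3²=9, 4²=16, 5²=25, 6²≡7, 7²≡20, 8²≡6, 9²≡23, 10²≡13, 11²≡5, 12²≡28, 13²≡24, 14²≡22 (mod 29).
So the quadratic residues mod 29 are {1, 4, 5, 6, 7, 9, 13, 16, 20, 22, 23, 24, 25, 28}.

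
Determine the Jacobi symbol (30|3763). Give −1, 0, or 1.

-1

Pull out 2: since 3763 ≡ 3 (mod 8), (2/3763) = -1.
Reciprocity: 15 ≡ 3 and 3763 ≡ 3 (mod 4), so (15/3763) = −(3763/15).
Reduce top mod 15: now compute (13/15).
Reciprocity: 13 ≡ 1 and 15 ≡ 3 (mod 4), so (13/15) = +(15/13).
Reduce top mod 13: now compute (2/13).
Pull out 2: since 13 ≡ 5 (mod 8), (2/13) = -1.
Reached (1/13) = 1. Collecting the sign flips along the way, the symbol is -1.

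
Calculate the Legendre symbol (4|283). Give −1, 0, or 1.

Euler's criterion: (4/283) ≡ 4^141 (mod 283).
4^2 ≡ 16 (mod 283)
4^4 ≡ 256 (mod 283)
4^8 ≡ 163 (mod 283)
4^16 ≡ 250 (mod 283)
4^32 ≡ 240 (mod 283)
4^64 ≡ 151 (mod 283)
4^128 ≡ 161 (mod 283)
4^141 = 4^(128+8+4+1) ≡ 1 (mod 283).
Result is 1, so (4/283) = 1.

1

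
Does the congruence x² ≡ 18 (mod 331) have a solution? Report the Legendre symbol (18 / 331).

Pull out 2: since 331 ≡ 3 (mod 8), (2/331) = -1.
Reciprocity: 9 ≡ 1 and 331 ≡ 3 (mod 4), so (9/331) = +(331/9).
Reduce top mod 9: now compute (7/9).
Reciprocity: 7 ≡ 3 and 9 ≡ 1 (mod 4), so (7/9) = +(9/7).
Reduce top mod 7: now compute (2/7).
Pull out 2: since 7 ≡ 7 (mod 8), (2/7) = +1.
Reached (1/7) = 1. Collecting the sign flips along the way, the symbol is -1.

-1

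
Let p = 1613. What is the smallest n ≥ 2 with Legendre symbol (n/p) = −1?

2

(2/1613) = −1, so 2 is the smallest positive non-residue mod 1613.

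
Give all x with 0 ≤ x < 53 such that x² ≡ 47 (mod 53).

10, 43

53 ≡ 1 (mod 4), so we find a root by search.
Trying successive values, 10² = 100 ≡ 47 (mod 53). The other root is 53 − 10 = 43.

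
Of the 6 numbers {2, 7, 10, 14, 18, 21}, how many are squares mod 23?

2

(2/23) = +1 → QR.
(7/23) = -1 → non-residue.
(10/23) = -1 → non-residue.
(14/23) = -1 → non-residue.
(18/23) = +1 → QR.
(21/23) = -1 → non-residue.
Total quadratic residues among the 6: 2.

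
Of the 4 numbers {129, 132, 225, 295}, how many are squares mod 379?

(129/379) = +1 → QR.
(132/379) = +1 → QR.
(225/379) = +1 → QR.
(295/379) = -1 → non-residue.
Total quadratic residues among the 4: 3.

3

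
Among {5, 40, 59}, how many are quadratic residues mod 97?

0

(5/97) = -1 → non-residue.
(40/97) = -1 → non-residue.
(59/97) = -1 → non-residue.
Total quadratic residues among the 3: 0.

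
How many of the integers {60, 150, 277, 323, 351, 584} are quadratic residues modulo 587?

(60/587) = -1 → non-residue.
(150/587) = -1 → non-residue.
(277/587) = -1 → non-residue.
(323/587) = -1 → non-residue.
(351/587) = -1 → non-residue.
(584/587) = -1 → non-residue.
Total quadratic residues among the 6: 0.

0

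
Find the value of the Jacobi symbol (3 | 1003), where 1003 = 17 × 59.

Reciprocity: 3 ≡ 3 and 1003 ≡ 3 (mod 4), so (3/1003) = −(1003/3).
Reduce top mod 3: now compute (1/3).
Reached (1/3) = 1. Collecting the sign flips along the way, the symbol is -1.

-1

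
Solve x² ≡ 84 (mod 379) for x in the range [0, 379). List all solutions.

40, 339

Since 379 ≡ 3 (mod 4), a square root of 84 is 84^((379+1)/4) = 84^95 mod 379.
Repeated squaring: 84^2≡234, 84^4≡180, 84^8≡185, 84^16≡115, 84^32≡339, 84^64≡84 (mod 379).
84^95 = 84^(64+16+8+4+2+1) ≡ 339 (mod 379).
Check: 339² = 114921 ≡ 84 (mod 379). The two roots are 40 and 339.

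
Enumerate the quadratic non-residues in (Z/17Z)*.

3,5,6,7,10,11,12,14

Square k = 1,…,8 (k and 17−k give the same square):
1²=1, 2²=4, 3²=9, 4²=16, 5²≡8, 6²≡2, 7²≡15, 8²≡13 (mod 17).
The residues are {1, 2, 4, 8, 9, 13, 15, 16}; the non-residues are the remaining 8 nonzero classes.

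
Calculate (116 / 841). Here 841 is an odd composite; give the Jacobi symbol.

Pull out 2^2: since 841 ≡ 1 (mod 8), (2/841) = +1, so (2/841)^2 = +1.
Reciprocity: 29 ≡ 1 and 841 ≡ 1 (mod 4), so (29/841) = +(841/29).
Reduce top mod 29: now compute (0/29).
Top reduces to 0: gcd > 1, so the symbol is 0.

0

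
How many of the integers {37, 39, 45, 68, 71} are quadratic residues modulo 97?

(37/97) = -1 → non-residue.
(39/97) = -1 → non-residue.
(45/97) = -1 → non-residue.
(68/97) = -1 → non-residue.
(71/97) = -1 → non-residue.
Total quadratic residues among the 5: 0.

0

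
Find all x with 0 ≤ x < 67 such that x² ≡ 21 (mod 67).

17, 50

Since 67 ≡ 3 (mod 4), a square root of 21 is 21^((67+1)/4) = 21^17 mod 67.
Repeated squaring: 21^2≡39, 21^4≡47, 21^8≡65, 21^16≡4 (mod 67).
21^17 = 21^(16+1) ≡ 17 (mod 67).
Check: 17² = 289 ≡ 21 (mod 67). The two roots are 17 and 50.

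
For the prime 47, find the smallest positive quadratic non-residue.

5

(2/47) = +1, so 2 is a residue.
(3/47) = +1, so 3 is a residue.
(4/47) = +1, so 4 is a residue.
(5/47) = −1, so 5 is the smallest positive non-residue mod 47.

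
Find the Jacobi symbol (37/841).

1

Reciprocity: 37 ≡ 1 and 841 ≡ 1 (mod 4), so (37/841) = +(841/37).
Reduce top mod 37: now compute (27/37).
Reciprocity: 27 ≡ 3 and 37 ≡ 1 (mod 4), so (27/37) = +(37/27).
Reduce top mod 27: now compute (10/27).
Pull out 2: since 27 ≡ 3 (mod 8), (2/27) = -1.
Reciprocity: 5 ≡ 1 and 27 ≡ 3 (mod 4), so (5/27) = +(27/5).
Reduce top mod 5: now compute (2/5).
Pull out 2: since 5 ≡ 5 (mod 8), (2/5) = -1.
Reached (1/5) = 1. Collecting the sign flips along the way, the symbol is +1.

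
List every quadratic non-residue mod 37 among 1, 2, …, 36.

2,5,6,8,13,14,15,17,18,19,20,22,23,24,29,31,32,35

Square k = 1,…,18 (k and 37−k give the same square):
1²=1, 2²=4, 3²=9, 4²=16, 5²=25, 6²=36, 7²≡12, 8²≡27, 9²≡7, 10²≡26, 11²≡10, 12²≡33, 13²≡21, 14²≡11, 15²≡3, 16²≡34, 17²≡30, 18²≡28 (mod 37).
The residues are {1, 3, 4, 7, 9, 10, 11, 12, 16, 21, 25, 26, 27, 28, 30, 33, 34, 36}; the non-residues are the remaining 18 nonzero classes.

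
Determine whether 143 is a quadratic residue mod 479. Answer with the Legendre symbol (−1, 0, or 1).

Reciprocity: 143 ≡ 3 and 479 ≡ 3 (mod 4), so (143/479) = −(479/143).
Reduce top mod 143: now compute (50/143).
Pull out 2: since 143 ≡ 7 (mod 8), (2/143) = +1.
Reciprocity: 25 ≡ 1 and 143 ≡ 3 (mod 4), so (25/143) = +(143/25).
Reduce top mod 25: now compute (18/25).
Pull out 2: since 25 ≡ 1 (mod 8), (2/25) = +1.
Reciprocity: 9 ≡ 1 and 25 ≡ 1 (mod 4), so (9/25) = +(25/9).
Reduce top mod 9: now compute (7/9).
Reciprocity: 7 ≡ 3 and 9 ≡ 1 (mod 4), so (7/9) = +(9/7).
Reduce top mod 7: now compute (2/7).
Pull out 2: since 7 ≡ 7 (mod 8), (2/7) = +1.
Reached (1/7) = 1. Collecting the sign flips along the way, the symbol is -1.

-1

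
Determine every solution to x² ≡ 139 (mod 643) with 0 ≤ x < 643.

Since 643 ≡ 3 (mod 4), a square root of 139 is 139^((643+1)/4) = 139^161 mod 643.
Repeated squaring: 139^2≡31, 139^4≡318, 139^8≡173, 139^16≡351, 139^32≡388, 139^64≡82, 139^128≡294 (mod 643).
139^161 = 139^(128+32+1) ≡ 271 (mod 643).
Check: 271² = 73441 ≡ 139 (mod 643). The two roots are 271 and 372.

271, 372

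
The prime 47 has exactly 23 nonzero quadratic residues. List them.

Square k = 1,…,23 (k and 47−k give the same square):
1²=1, 2²=4, 3²=9, 4²=16, 5²=25, 6²=36, 7²≡2, 8²≡17, 9²≡34, 10²≡6, 11²≡27, 12²≡3, 13²≡28, 14²≡8, 15²≡37, 16²≡21, 17²≡7, 18²≡42, 19²≡32, 20²≡24, 21²≡18, 22²≡14, 23²≡12 (mod 47).
So the quadratic residues mod 47 are {1, 2, 3, 4, 6, 7, 8, 9, 12, 14, 16, 17, 18, 21, 24, 25, 27, 28, 32, 34, 36, 37, 42}.

1, 2, 3, 4, 6, 7, 8, 9, 12, 14, 16, 17, 18, 21, 24, 25, 27, 28, 32, 34, 36, 37, 42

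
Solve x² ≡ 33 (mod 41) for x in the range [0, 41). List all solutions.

19, 22

41 ≡ 1 (mod 4), so we find a root by search.
Trying successive values, 19² = 361 ≡ 33 (mod 41). The other root is 41 − 19 = 22.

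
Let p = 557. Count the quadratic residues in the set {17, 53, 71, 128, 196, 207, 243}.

(17/557) = +1 → QR.
(53/557) = -1 → non-residue.
(71/557) = +1 → QR.
(128/557) = -1 → non-residue.
(196/557) = +1 → QR.
(207/557) = -1 → non-residue.
(243/557) = -1 → non-residue.
Total quadratic residues among the 7: 3.

3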